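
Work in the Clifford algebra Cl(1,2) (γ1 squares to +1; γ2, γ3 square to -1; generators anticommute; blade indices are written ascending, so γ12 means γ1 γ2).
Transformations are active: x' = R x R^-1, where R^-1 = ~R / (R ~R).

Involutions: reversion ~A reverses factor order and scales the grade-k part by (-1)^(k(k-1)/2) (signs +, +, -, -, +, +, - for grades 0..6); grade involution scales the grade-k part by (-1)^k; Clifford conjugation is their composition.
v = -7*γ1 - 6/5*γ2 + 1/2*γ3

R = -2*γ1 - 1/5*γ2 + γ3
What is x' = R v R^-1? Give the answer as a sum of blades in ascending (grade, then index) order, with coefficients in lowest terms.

~R = -2*γ1 - 1/5*γ2 + γ3, and R ~R = 74/25, so R^-1 = ~R / (74/25).
R v = 663/50 + γ12 + 6*γ13 + 11/10*γ23
Answer: -404/37*γ1 - 219/370*γ2 + 313/37*γ3


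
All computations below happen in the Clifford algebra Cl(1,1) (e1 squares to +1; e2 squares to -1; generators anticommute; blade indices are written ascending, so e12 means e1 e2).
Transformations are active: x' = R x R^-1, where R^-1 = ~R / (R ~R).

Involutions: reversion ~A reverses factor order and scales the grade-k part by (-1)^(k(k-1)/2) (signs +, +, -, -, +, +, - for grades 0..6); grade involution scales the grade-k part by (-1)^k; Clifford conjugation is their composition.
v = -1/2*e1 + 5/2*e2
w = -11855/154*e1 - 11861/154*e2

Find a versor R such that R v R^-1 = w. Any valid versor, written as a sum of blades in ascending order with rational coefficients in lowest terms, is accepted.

A norm check does it: q(v) = q(w) = -6, hence R = v + w = -5966/77*e1 - 5738/77*e2 realises the map — parallel part kept, (v - w)/2 negated, v carried to w.
Answer: -5966/77*e1 - 5738/77*e2


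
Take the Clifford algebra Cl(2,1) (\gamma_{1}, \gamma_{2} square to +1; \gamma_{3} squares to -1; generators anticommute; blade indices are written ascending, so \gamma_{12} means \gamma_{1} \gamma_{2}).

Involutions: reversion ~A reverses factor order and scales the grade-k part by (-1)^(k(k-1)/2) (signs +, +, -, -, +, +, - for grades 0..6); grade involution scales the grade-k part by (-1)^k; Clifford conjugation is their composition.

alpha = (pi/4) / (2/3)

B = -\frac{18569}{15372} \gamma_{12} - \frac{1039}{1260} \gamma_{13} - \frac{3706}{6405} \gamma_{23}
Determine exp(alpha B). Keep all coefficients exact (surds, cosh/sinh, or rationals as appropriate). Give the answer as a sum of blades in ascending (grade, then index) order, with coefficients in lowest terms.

B^2 term by term: the squares give (-\frac{18569}{15372})^2*(\gamma_{12})^2 + (-\frac{1039}{1260})^2*(\gamma_{13})^2 + (-\frac{3706}{6405})^2*(\gamma_{23})^2 = \frac{344807761}{236298384}*(-1) + \frac{1079521}{1587600}*(+1) + \frac{13734436}{41024025}*(+1) = -\frac{4}{9} (each basis 2-blade squares to minus the product of its generators' squares); cross terms between blades sharing an index anticommute and cancel. So B^2 = -\frac{4}{9}.
B^2 = -\frac{4}{9} — since the square is negative, the closed form is circular: l = \frac{2}{3}, alpha*l = \frac{\pi}{4}, so exp(alpha B) = cos(\frac{\pi}{4}) + (sin(\frac{\pi}{4})/(\frac{2}{3}))*B = \frac{\sqrt{2}}{2} + (\frac{3 \sqrt{2}}{4})*B.
Answer: \frac{\sqrt{2}}{2} - \frac{18569 \sqrt{2}}{20496} \gamma_{12} - \frac{1039 \sqrt{2}}{1680} \gamma_{13} - \frac{1853 \sqrt{2}}{4270} \gamma_{23}


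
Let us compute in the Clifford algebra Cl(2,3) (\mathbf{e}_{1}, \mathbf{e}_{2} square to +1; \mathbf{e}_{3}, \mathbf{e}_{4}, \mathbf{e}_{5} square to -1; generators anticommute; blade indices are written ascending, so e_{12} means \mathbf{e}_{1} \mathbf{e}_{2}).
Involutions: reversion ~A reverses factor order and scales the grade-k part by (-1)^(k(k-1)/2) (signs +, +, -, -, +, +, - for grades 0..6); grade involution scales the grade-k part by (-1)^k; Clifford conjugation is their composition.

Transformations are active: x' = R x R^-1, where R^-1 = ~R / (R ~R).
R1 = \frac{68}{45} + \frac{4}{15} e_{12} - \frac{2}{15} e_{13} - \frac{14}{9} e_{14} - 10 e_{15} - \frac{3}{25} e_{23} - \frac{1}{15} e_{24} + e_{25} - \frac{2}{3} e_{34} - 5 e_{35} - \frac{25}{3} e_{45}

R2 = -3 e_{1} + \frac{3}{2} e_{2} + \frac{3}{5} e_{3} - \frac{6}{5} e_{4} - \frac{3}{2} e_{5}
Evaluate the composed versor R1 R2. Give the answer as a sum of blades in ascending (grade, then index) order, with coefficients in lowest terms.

Distribute over the terms of R2 (each basis-blade product reordered to ascending indices, repeated generators contracted through their squares):
R1 (-3 e_{1}) = -\frac{68}{15} e_{1} + \frac{4}{5} e_{2} - \frac{2}{5} e_{3} - \frac{14}{3} e_{4} - 30 e_{5} + \frac{9}{25} e_{123} + \frac{1}{5} e_{124} - 3 e_{125} + 2 e_{134} + 15 e_{135} + 25 e_{145}
R1 (\frac{3}{2} e_{2}) = \frac{2}{5} e_{1} + \frac{34}{15} e_{2} + \frac{9}{50} e_{3} + \frac{1}{10} e_{4} - \frac{3}{2} e_{5} + \frac{1}{5} e_{123} + \frac{7}{3} e_{124} + 15 e_{125} - e_{234} - \frac{15}{2} e_{235} - \frac{25}{2} e_{245}
R1 (\frac{3}{5} e_{3}) = \frac{2}{25} e_{1} + \frac{9}{125} e_{2} + \frac{68}{75} e_{3} - \frac{2}{5} e_{4} - 3 e_{5} + \frac{4}{25} e_{123} + \frac{14}{15} e_{134} + 6 e_{135} + \frac{1}{25} e_{234} - \frac{3}{5} e_{235} - 5 e_{345}
R1 (-\frac{6}{5} e_{4}) = -\frac{28}{15} e_{1} - \frac{2}{25} e_{2} - \frac{4}{5} e_{3} - \frac{136}{75} e_{4} + 10 e_{5} - \frac{8}{25} e_{124} + \frac{4}{25} e_{134} - 12 e_{145} + \frac{18}{125} e_{234} + \frac{6}{5} e_{245} - 6 e_{345}
R1 (-\frac{3}{2} e_{5}) = -15 e_{1} + \frac{3}{2} e_{2} - \frac{15}{2} e_{3} - \frac{25}{2} e_{4} - \frac{34}{15} e_{5} - \frac{2}{5} e_{125} + \frac{1}{5} e_{135} + \frac{7}{3} e_{145} + \frac{9}{50} e_{235} + \frac{1}{10} e_{245} + e_{345}
Summing the partial products and collecting blades:
Answer: -\frac{523}{25} e_{1} + \frac{3419}{750} e_{2} - \frac{571}{75} e_{3} - \frac{482}{25} e_{4} - \frac{803}{30} e_{5} + \frac{18}{25} e_{123} + \frac{166}{75} e_{124} + \frac{58}{5} e_{125} + \frac{232}{75} e_{134} + \frac{106}{5} e_{135} + \frac{46}{3} e_{145} - \frac{102}{125} e_{234} - \frac{198}{25} e_{235} - \frac{56}{5} e_{245} - 10 e_{345}


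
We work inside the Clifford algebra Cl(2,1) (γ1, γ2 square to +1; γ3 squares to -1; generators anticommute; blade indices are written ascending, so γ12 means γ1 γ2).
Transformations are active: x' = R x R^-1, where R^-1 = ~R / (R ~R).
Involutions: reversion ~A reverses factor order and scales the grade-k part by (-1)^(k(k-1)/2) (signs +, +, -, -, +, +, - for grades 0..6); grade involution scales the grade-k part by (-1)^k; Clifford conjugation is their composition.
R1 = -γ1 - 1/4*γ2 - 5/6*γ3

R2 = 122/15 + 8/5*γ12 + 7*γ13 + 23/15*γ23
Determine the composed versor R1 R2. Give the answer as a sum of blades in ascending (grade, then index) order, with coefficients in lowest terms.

Distribute over the terms of R1 (each basis-blade product reordered to ascending indices, repeated generators contracted through their squares):
(-γ1) R2 = -122/15*γ1 - 8/5*γ2 - 7*γ3 - 23/15*γ123
(-1/4*γ2) R2 = 2/5*γ1 - 61/30*γ2 - 23/60*γ3 + 7/4*γ123
(-5/6*γ3) R2 = -35/6*γ1 - 23/18*γ2 - 61/9*γ3 - 4/3*γ123
Summing the partial products and collecting blades:
Answer: -407/30*γ1 - 221/45*γ2 - 2549/180*γ3 - 67/60*γ123


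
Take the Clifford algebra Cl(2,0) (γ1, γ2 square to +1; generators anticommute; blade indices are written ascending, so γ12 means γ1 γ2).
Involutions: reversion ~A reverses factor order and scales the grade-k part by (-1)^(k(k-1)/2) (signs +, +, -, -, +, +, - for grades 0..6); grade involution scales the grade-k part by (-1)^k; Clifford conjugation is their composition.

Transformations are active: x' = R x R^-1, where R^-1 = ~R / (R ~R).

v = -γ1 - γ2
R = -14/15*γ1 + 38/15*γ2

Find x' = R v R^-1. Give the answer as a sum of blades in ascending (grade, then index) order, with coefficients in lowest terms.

~R = -14/15*γ1 + 38/15*γ2, and R ~R = 328/45, so R^-1 = ~R / (328/45).
R v = -8/5 + 52/15*γ12
Answer: 289/205*γ1 - 23/205*γ2


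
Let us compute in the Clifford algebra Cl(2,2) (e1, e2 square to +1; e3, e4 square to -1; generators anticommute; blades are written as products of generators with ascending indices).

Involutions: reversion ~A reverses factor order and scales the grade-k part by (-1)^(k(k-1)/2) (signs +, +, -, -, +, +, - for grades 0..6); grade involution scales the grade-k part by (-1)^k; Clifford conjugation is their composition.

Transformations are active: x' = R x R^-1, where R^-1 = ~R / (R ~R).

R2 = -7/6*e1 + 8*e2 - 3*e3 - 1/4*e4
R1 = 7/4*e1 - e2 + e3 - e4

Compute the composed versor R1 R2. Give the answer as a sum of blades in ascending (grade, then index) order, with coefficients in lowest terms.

Distribute over the terms of R1 (each basis-blade product reordered to ascending indices, repeated generators contracted through their squares):
(7/4*e1) R2 = -49/24 + 14*e1 e2 - 21/4*e1 e3 - 7/16*e1 e4
(-e2) R2 = -8 - 7/6*e1 e2 + 3*e2 e3 + 1/4*e2 e4
(e3) R2 = 3 + 7/6*e1 e3 - 8*e2 e3 - 1/4*e3 e4
(-e4) R2 = -1/4 - 7/6*e1 e4 + 8*e2 e4 - 3*e3 e4
Summing the partial products and collecting blades:
Answer: -175/24 + 77/6*e1 e2 - 49/12*e1 e3 - 77/48*e1 e4 - 5*e2 e3 + 33/4*e2 e4 - 13/4*e3 e4


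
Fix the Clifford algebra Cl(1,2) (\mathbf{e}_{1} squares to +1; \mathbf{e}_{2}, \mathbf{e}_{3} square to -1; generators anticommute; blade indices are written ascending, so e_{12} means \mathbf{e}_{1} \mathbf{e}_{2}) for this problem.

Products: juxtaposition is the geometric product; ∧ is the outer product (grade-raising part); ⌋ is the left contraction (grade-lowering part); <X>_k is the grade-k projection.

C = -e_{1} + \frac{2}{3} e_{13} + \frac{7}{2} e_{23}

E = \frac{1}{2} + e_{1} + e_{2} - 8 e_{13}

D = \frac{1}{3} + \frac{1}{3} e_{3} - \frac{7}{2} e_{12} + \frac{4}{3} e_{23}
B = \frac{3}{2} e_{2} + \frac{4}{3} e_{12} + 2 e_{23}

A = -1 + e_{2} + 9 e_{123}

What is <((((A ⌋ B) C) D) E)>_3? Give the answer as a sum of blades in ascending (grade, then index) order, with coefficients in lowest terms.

step 1: -\frac{3}{2} + \frac{4}{3} e_{1} - \frac{3}{2} e_{2} - 2 e_{3} - \frac{4}{3} e_{12} - 2 e_{23}
step 2: \frac{17}{3} + \frac{1}{6} e_{1} - \frac{25}{3} e_{2} + \frac{221}{36} e_{3} - \frac{1}{6} e_{12} + \frac{5}{3} e_{13} - \frac{157}{36} e_{23} + \frac{23}{3} e_{123}
step 3: \frac{337}{54} + \frac{166}{9} e_{1} + \frac{113}{18} e_{2} - \frac{1273}{108} e_{3} - \frac{182}{9} e_{12} + \frac{1159}{72} e_{13} - \frac{271}{108} e_{23} - \frac{1351}{72} e_{123}
step 4: -\frac{12257}{108} + \frac{7019}{54} e_{1} - \frac{13015}{108} e_{2} - \frac{3097}{18} e_{3} - \frac{973}{54} e_{12} - \frac{2345}{48} e_{13} - \frac{18361}{108} e_{23} + \frac{9605}{432} e_{123}
step 5: \frac{9605}{432} e_{123}
Answer: \frac{9605}{432} e_{123}


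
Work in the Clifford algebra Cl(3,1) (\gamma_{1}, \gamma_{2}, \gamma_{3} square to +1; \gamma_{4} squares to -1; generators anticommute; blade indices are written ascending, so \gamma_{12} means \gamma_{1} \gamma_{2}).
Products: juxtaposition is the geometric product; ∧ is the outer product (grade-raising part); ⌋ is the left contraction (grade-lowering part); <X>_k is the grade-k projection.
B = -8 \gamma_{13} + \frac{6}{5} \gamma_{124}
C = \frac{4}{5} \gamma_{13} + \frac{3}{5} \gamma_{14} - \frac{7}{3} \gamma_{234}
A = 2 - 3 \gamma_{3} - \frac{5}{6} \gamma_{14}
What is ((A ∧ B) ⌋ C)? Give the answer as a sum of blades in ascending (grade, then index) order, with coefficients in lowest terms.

step 1: -16 \gamma_{13} + \frac{12}{5} \gamma_{124} - \frac{18}{5} \gamma_{1234}
step 2: \frac{64}{5}
Answer: \frac{64}{5}


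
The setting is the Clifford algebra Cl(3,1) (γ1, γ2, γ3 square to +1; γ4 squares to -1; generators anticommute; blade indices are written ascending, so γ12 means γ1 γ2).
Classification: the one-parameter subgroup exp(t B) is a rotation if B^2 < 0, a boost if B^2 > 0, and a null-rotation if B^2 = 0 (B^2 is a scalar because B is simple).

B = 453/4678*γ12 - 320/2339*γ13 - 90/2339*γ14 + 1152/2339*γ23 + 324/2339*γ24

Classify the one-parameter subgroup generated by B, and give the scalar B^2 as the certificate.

B^2 term by term: the squares give (453/4678)^2*(γ12)^2 + (-320/2339)^2*(γ13)^2 + (-90/2339)^2*(γ14)^2 + (1152/2339)^2*(γ23)^2 + (324/2339)^2*(γ24)^2 = 205209/21883684*(-1) + 102400/5470921*(-1) + 8100/5470921*(+1) + 1327104/5470921*(-1) + 104976/5470921*(+1) = -1/4 (each basis 2-blade squares to minus the product of its generators' squares); cross terms between blades sharing an index anticommute and cancel; the commuting (index-disjoint) pairs give grade-4 terms 2*c*c'*(blade product), which cancel blade by blade — γ1234: 207360/5470921 - 207360/5470921 = 0 — confirming B is simple. So B^2 = -1/4.
Answer: rotation, certificate B^2 = -1/4. Note: conjugating B changes its blade decomposition but never the scalar B^2 = -1/4, whose sign settles the classification.


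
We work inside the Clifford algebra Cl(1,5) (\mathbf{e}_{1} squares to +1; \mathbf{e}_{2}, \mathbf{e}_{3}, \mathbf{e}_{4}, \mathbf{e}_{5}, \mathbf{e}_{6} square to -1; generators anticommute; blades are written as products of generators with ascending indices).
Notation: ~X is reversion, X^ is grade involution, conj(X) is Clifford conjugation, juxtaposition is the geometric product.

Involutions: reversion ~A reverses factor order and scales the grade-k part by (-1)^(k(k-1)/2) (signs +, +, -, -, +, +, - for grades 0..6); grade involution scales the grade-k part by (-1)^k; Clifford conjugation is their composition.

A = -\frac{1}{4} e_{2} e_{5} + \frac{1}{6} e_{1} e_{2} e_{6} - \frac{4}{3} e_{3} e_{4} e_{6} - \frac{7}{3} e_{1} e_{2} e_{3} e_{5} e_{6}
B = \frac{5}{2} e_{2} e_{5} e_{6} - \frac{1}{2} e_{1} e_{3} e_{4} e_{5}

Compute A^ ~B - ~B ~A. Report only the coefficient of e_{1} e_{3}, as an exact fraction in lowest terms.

first term: -\frac{5}{8} e_{6} + \frac{35}{6} e_{1} e_{3} + \frac{5}{12} e_{1} e_{5} + \frac{2}{3} e_{1} e_{5} e_{6} + \frac{7}{6} e_{2} e_{4} e_{6} - \frac{1}{8} e_{1} e_{2} e_{3} e_{4} + \frac{10}{3} e_{2} e_{3} e_{4} e_{5} - \frac{1}{12} e_{2} e_{3} e_{4} e_{5} e_{6}
second term: \frac{5}{8} e_{6} - \frac{35}{6} e_{1} e_{3} - \frac{5}{12} e_{1} e_{5} + \frac{2}{3} e_{1} e_{5} e_{6} + \frac{7}{6} e_{2} e_{4} e_{6} - \frac{1}{8} e_{1} e_{2} e_{3} e_{4} + \frac{10}{3} e_{2} e_{3} e_{4} e_{5} + \frac{1}{12} e_{2} e_{3} e_{4} e_{5} e_{6}
Answer: \frac{35}{3}


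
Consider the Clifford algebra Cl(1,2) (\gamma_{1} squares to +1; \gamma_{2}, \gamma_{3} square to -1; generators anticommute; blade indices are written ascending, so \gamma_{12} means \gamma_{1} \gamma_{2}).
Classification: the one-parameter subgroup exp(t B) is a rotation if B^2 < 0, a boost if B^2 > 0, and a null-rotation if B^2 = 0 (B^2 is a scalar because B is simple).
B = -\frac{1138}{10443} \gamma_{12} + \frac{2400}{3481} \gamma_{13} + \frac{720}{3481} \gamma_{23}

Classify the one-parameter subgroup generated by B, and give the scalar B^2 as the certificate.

B^2 term by term: the squares give (-\frac{1138}{10443})^2*(\gamma_{12})^2 + (\frac{2400}{3481})^2*(\gamma_{13})^2 + (\frac{720}{3481})^2*(\gamma_{23})^2 = \frac{1295044}{109056249}*(+1) + \frac{5760000}{12117361}*(+1) + \frac{518400}{12117361}*(-1) = \frac{4}{9} (each basis 2-blade squares to minus the product of its generators' squares); cross terms between blades sharing an index anticommute and cancel. So B^2 = \frac{4}{9}.
Answer: boost, certificate B^2 = \frac{4}{9}. B^2 = \frac{4}{9} is basis-independent, so its sign is the whole story.


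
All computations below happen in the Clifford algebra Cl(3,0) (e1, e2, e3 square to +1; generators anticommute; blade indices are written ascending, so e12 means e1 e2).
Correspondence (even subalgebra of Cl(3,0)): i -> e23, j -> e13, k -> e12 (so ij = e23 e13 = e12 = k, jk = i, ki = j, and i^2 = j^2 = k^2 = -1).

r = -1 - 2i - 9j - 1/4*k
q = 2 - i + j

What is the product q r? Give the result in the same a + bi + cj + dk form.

In blades: q = 2 + e13 - e23, r = -1 - 1/4*e12 - 9*e13 - 2*e23.
Distribute q over r term by term (generator squares from the signature, products reordered to ascending indices): (2)*r = -2 - 1/2*e12 - 18*e13 - 4*e23; (e13)*r = 9 + 2*e12 - e13 - 1/4*e23; (-e23)*r = -2 + 9*e12 - 1/4*e13 + e23.
Sum: 5 + 21/2*e12 - 77/4*e13 - 13/4*e23; translating back through the correspondence:
Answer: 5 - 13/4*i - 77/4*j + 21/2*k


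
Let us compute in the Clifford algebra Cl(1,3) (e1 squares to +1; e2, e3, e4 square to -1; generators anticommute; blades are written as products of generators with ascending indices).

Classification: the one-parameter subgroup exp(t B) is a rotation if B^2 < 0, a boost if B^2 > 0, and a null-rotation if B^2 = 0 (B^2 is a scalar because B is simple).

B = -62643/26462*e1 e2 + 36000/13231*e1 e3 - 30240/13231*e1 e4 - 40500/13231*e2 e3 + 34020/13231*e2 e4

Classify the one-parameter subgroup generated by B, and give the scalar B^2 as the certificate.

B^2 term by term: the squares give (-62643/26462)^2*(e1 e2)^2 + (36000/13231)^2*(e1 e3)^2 + (-30240/13231)^2*(e1 e4)^2 + (-40500/13231)^2*(e2 e3)^2 + (34020/13231)^2*(e2 e4)^2 = 3924145449/700237444*(+1) + 1296000000/175059361*(+1) + 914457600/175059361*(+1) + 1640250000/175059361*(-1) + 1157360400/175059361*(-1) = 9/4 (each basis 2-blade squares to minus the product of its generators' squares); cross terms between blades sharing an index anticommute and cancel; the commuting (index-disjoint) pairs give grade-4 terms 2*c*c'*(blade product), which cancel blade by blade — e1 e2 e3 e4: -2449440000/175059361 + 2449440000/175059361 = 0 — confirming B is simple. So B^2 = 9/4.
Answer: boost, certificate B^2 = 9/4. Note: conjugating B changes its blade decomposition but never the scalar B^2 = 9/4, whose sign settles the classification.


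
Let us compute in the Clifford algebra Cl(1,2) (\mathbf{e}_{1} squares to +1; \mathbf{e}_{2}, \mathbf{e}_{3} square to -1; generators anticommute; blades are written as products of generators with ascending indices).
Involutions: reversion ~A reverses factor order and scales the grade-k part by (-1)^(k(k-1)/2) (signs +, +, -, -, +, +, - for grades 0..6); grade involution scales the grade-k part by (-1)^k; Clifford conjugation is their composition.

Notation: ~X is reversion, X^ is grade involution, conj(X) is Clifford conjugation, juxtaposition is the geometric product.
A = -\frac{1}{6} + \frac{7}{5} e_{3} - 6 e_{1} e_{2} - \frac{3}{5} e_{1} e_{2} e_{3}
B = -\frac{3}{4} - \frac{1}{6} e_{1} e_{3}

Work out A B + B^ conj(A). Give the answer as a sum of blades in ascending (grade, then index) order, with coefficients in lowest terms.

first term: \frac{1}{8} - \frac{7}{30} e_{1} - \frac{1}{10} e_{2} - \frac{21}{20} e_{3} + \frac{9}{2} e_{1} e_{2} + \frac{1}{36} e_{1} e_{3} - e_{2} e_{3} + \frac{9}{20} e_{1} e_{2} e_{3}
second term: \frac{1}{8} - \frac{7}{30} e_{1} - \frac{1}{10} e_{2} + \frac{21}{20} e_{3} - \frac{9}{2} e_{1} e_{2} + \frac{1}{36} e_{1} e_{3} - e_{2} e_{3} + \frac{9}{20} e_{1} e_{2} e_{3}
Answer: \frac{1}{4} - \frac{7}{15} e_{1} - \frac{1}{5} e_{2} + \frac{1}{18} e_{1} e_{3} - 2 e_{2} e_{3} + \frac{9}{10} e_{1} e_{2} e_{3}


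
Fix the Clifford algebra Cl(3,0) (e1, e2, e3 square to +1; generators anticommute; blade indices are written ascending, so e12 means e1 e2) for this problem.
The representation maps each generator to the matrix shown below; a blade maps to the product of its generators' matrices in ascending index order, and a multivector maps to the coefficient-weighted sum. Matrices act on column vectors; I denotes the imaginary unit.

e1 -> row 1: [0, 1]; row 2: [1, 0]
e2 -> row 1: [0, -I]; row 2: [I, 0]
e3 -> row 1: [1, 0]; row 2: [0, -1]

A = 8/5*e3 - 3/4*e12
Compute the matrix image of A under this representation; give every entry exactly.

Bivector images (products of the table entries): rho(e12) = rho(e1)rho(e2) = row 1: [I, 0]; row 2: [0, -I].
M = (8/5)*rho(e3) + (-3/4)*rho(e12), summed entrywise:
Answer: row 1: [8/5 - 3*I/4, 0]; row 2: [0, -8/5 + 3*I/4]


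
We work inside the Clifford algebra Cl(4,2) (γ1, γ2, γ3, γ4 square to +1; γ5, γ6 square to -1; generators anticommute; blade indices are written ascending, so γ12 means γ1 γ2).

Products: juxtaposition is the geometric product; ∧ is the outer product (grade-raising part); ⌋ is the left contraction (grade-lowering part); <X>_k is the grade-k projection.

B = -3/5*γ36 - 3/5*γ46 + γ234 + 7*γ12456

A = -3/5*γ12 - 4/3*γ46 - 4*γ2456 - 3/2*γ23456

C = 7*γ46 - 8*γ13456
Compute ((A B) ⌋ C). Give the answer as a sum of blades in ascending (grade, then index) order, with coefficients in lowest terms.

step 1: 4/5 - 28*γ1 - 21/2*γ13 - 12/5*γ25 - 4/5*γ34 + 3/2*γ56 + 28/3*γ125 - 3/5*γ134 - 9/10*γ235 + 4/3*γ236 + 9/10*γ245 - 4*γ356 + 21/5*γ456 + 9/25*γ1236 + 9/25*γ1246 + 12/5*γ2345
step 2: 168/5*γ13 + 32*γ14 + 28/5*γ46 - 24/5*γ56 + 12*γ134 - 32/5*γ156 - 84*γ456 + 224*γ3456 - 32/5*γ13456
Answer: 168/5*γ13 + 32*γ14 + 28/5*γ46 - 24/5*γ56 + 12*γ134 - 32/5*γ156 - 84*γ456 + 224*γ3456 - 32/5*γ13456


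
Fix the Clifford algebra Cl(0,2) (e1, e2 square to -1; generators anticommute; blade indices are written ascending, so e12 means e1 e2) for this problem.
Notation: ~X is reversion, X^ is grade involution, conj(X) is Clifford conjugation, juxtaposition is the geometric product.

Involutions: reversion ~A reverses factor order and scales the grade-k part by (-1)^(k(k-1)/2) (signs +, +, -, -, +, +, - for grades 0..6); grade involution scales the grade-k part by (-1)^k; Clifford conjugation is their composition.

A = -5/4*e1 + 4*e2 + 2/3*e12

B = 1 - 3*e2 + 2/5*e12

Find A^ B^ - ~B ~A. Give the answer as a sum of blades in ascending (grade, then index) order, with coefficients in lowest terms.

first term: 176/15 - 47/20*e1 - 9/2*e2 + 53/12*e12
second term: 176/15 + 47/20*e1 + 9/2*e2 - 53/12*e12
Answer: -47/10*e1 - 9*e2 + 53/6*e12


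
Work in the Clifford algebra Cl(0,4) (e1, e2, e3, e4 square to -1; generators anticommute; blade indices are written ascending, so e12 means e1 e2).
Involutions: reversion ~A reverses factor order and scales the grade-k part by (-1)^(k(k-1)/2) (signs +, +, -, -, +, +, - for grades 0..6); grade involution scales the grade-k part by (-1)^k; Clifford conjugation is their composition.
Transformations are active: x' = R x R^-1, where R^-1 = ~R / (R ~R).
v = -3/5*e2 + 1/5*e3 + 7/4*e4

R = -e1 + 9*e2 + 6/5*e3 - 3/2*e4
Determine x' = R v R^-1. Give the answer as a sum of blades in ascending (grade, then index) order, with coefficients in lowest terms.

~R = -e1 + 9*e2 + 6/5*e3 - 3/2*e4, and R ~R = -8569/100, so R^-1 = ~R / (-8569/100).
R v = 1557/200 + 3/5*e12 - 1/5*e13 - 7/4*e14 + 63/25*e23 + 297/20*e24 + 12/5*e34
Answer: 1557/8569*e1 - 44358/42845*e2 - 17911/42845*e3 - 50641/34276*e4


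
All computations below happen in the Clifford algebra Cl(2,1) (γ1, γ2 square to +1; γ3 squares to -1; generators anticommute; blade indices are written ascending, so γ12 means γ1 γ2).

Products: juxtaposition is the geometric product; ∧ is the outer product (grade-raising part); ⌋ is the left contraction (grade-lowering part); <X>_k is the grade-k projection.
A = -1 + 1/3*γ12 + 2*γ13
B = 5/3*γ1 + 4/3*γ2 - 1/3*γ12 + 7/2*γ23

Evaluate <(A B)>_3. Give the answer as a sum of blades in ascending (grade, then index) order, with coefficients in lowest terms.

step 1: 1/9 - 11/9*γ1 - 17/9*γ2 - 10/3*γ3 + 22/3*γ12 + 7/6*γ13 - 25/6*γ23 - 8/3*γ123
step 2: -8/3*γ123
Answer: -8/3*γ123


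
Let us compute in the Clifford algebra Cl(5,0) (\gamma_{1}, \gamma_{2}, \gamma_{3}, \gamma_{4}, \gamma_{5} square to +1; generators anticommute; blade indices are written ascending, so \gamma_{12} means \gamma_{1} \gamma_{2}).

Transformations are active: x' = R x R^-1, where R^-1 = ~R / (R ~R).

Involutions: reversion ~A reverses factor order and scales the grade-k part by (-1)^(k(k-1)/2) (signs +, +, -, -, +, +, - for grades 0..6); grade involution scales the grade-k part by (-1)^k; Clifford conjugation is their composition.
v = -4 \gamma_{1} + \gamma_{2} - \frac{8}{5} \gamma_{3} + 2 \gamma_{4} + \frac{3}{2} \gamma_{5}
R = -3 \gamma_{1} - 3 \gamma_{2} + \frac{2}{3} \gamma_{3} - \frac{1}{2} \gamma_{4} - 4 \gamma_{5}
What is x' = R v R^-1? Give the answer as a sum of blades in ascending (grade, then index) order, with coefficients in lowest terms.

~R = -3 \gamma_{1} - 3 \gamma_{2} + \frac{2}{3} \gamma_{3} - \frac{1}{2} \gamma_{4} - 4 \gamma_{5}, and R ~R = \frac{1249}{36}, so R^-1 = ~R / (\frac{1249}{36}).
R v = \frac{14}{15} - 15 \gamma_{12} + \frac{112}{15} \gamma_{13} - 8 \gamma_{14} - \frac{41}{2} \gamma_{15} + \frac{62}{15} \gamma_{23} - \frac{11}{2} \gamma_{24} - \frac{1}{2} \gamma_{25} + \frac{8}{15} \gamma_{34} - \frac{27}{5} \gamma_{35} + \frac{29}{4} \gamma_{45}
Answer: \frac{23972}{6245} \gamma_{1} - \frac{7253}{6245} \gamma_{2} + \frac{10216}{6245} \gamma_{3} - \frac{12658}{6245} \gamma_{4} - \frac{21423}{12490} \gamma_{5}


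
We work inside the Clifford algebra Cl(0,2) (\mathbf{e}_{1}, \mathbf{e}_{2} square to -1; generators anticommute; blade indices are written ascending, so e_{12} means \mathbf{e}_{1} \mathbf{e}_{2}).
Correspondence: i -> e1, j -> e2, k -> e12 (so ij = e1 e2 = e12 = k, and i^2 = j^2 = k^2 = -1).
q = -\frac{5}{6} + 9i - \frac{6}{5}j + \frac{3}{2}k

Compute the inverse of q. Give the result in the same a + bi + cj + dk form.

In blades: q = -\frac{5}{6} + 9 e_{1} - \frac{6}{5} e_{2} + \frac{3}{2} e_{12}.
With qbar = -\frac{5}{6} - 9 e_{1} + \frac{6}{5} e_{2} - \frac{3}{2} e_{12} (scalar fixed, mapped units negated), q qbar = \frac{38423}{450} (the sum of squared coefficients), so q^-1 = qbar / (\frac{38423}{450}) = -\frac{375}{38423} - \frac{4050}{38423} e_{1} + \frac{540}{38423} e_{2} - \frac{675}{38423} e_{12}; translating back:
Answer: -\frac{375}{38423} - \frac{4050}{38423}i + \frac{540}{38423}j - \frac{675}{38423}k


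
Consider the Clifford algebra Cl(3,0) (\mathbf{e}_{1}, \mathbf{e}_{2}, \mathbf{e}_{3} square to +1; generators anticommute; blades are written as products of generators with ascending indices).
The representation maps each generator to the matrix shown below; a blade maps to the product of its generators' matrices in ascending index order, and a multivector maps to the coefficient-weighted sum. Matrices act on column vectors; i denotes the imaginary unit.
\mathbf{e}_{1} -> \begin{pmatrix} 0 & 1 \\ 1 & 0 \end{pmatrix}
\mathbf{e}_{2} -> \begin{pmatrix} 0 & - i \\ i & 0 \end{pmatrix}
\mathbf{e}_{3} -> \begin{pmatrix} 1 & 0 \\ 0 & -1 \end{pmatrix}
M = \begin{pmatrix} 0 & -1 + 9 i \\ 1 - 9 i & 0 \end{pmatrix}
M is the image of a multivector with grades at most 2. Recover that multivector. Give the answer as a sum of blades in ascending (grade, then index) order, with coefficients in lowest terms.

Method: 1, rho(e_{1}), rho(e_{2}), rho(e_{3}) form a trace-orthogonal basis of the 2x2 complex matrices (tr(X Y) = 2 if X = Y, else 0), so M = m0*1 + m1*rho(e_{1}) + m2*rho(e_{2}) + m3*rho(e_{3}) with m0 = tr(M)/2 = 0, m1 = tr(M rho(e_{1}))/2 = 0, m2 = tr(M rho(e_{2}))/2 = -9 - i, m3 = tr(M rho(e_{3}))/2 = 0.
Multiplying table entries, the bivector images are rho(e_{1} e_{2}) = i*rho(e_{3}), rho(e_{1} e_{3}) = -i*rho(e_{2}), rho(e_{2} e_{3}) = i*rho(e_{1}); with real blade coefficients the real parts of m0..m3 are the coefficients of 1, e_{1}, e_{2}, e_{3} and the imaginary parts give the bivectors (e_{2} e_{3}: Im m1, e_{1} e_{3}: -Im m2, e_{1} e_{2}: Im m3).
Answer: -9 e_{2} + e_{1} e_{3}


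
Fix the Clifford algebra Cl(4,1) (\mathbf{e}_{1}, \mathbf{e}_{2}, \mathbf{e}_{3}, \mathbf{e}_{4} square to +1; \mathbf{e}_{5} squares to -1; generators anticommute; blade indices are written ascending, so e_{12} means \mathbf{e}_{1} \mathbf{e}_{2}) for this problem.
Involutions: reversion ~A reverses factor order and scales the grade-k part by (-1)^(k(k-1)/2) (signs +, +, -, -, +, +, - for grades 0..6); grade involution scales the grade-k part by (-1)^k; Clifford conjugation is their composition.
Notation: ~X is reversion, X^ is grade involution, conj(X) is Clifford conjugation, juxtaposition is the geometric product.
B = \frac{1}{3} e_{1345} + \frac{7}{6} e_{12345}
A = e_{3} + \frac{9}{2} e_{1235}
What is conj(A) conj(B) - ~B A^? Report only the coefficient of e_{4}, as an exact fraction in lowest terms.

first term: -\frac{21}{4} e_{4} + \frac{3}{2} e_{24} + \frac{1}{3} e_{145} + \frac{7}{6} e_{1245}
second term: \frac{21}{4} e_{4} - \frac{3}{2} e_{24} - \frac{1}{3} e_{145} - \frac{7}{6} e_{1245}
Answer: -\frac{21}{2}


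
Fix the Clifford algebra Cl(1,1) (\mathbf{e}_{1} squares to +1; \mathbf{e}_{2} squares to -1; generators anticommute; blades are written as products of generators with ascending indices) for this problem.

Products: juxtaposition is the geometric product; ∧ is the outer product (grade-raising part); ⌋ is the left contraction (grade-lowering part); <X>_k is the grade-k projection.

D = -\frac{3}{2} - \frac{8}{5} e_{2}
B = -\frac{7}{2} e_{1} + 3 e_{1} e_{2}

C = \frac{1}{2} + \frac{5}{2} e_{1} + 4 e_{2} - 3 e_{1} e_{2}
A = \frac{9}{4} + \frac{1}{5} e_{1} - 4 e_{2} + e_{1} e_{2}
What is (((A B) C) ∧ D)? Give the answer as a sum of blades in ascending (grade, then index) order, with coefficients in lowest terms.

step 1: \frac{23}{10} - \frac{159}{8} e_{1} + \frac{41}{10} e_{2} - \frac{29}{4} e_{1} e_{2}
step 2: -\frac{691}{16} + \frac{1001}{80} e_{1} + 89 e_{2} - \frac{4011}{40} e_{1} e_{2}
step 3: \frac{2073}{32} - \frac{3003}{160} e_{1} - \frac{322}{5} e_{2} + \frac{52157}{400} e_{1} e_{2}
Answer: \frac{2073}{32} - \frac{3003}{160} e_{1} - \frac{322}{5} e_{2} + \frac{52157}{400} e_{1} e_{2}


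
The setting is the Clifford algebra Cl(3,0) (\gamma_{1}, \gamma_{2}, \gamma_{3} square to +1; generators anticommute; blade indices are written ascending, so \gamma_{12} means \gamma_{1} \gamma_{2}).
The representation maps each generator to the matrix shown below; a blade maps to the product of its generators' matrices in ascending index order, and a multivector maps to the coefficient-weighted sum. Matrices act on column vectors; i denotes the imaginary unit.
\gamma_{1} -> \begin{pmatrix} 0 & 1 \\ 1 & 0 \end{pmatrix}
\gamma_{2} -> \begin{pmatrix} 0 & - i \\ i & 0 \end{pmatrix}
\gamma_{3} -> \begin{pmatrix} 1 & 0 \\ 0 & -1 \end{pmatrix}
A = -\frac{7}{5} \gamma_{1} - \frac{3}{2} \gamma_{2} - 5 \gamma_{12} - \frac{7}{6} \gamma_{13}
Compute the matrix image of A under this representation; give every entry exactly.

Bivector images (products of the table entries): rho(\gamma_{12}) = rho(\gamma_{1})rho(\gamma_{2}) = \begin{pmatrix} i & 0 \\ 0 & - i \end{pmatrix}; rho(\gamma_{13}) = rho(\gamma_{1})rho(\gamma_{3}) = \begin{pmatrix} 0 & -1 \\ 1 & 0 \end{pmatrix}.
M = (-\frac{7}{5})*rho(\gamma_{1}) + (-\frac{3}{2})*rho(\gamma_{2}) + (-5)*rho(\gamma_{12}) + (-\frac{7}{6})*rho(\gamma_{13}), summed entrywise:
Answer: \begin{pmatrix} - 5 i & - \frac{7}{30} + \frac{3 i}{2} \\ - \frac{77}{30} - \frac{3 i}{2} & 5 i \end{pmatrix}


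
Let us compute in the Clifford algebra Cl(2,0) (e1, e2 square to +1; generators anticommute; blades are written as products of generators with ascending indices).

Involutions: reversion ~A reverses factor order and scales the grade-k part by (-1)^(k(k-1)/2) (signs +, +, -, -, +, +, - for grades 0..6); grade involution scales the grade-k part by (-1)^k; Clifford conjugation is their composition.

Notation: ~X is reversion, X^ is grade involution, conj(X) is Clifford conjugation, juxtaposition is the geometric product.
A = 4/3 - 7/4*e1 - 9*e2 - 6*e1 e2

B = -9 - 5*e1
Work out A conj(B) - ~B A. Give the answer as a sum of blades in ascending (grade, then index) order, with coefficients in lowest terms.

first term: -83/4 + 269/12*e1 + 111*e2 + 99*e1 e2
second term: -13/4 + 109/12*e1 + 111*e2 + 99*e1 e2
Answer: -35/2 + 40/3*e1


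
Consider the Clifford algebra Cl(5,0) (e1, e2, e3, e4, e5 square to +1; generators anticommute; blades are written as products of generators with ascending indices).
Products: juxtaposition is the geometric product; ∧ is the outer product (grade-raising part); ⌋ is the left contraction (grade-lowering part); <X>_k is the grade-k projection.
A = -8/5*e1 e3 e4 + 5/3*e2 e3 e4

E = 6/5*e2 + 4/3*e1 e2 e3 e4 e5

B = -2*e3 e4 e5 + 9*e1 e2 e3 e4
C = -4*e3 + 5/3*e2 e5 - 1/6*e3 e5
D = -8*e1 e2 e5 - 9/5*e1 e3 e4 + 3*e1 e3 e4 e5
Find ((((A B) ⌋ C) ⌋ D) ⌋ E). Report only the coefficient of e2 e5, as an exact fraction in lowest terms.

step 1: 15*e1 + 72/5*e2 - 16/5*e1 e5 + 10/3*e2 e5
step 2: -50/9 + 24*e5
step 3: -192*e1 e2 + 400/9*e1 e2 e5 - 62*e1 e3 e4 - 50/3*e1 e3 e4 e5
step 4: 200/9*e2 + 248/3*e2 e5 - 1600/27*e3 e4 + 256*e3 e4 e5
Answer: 248/3


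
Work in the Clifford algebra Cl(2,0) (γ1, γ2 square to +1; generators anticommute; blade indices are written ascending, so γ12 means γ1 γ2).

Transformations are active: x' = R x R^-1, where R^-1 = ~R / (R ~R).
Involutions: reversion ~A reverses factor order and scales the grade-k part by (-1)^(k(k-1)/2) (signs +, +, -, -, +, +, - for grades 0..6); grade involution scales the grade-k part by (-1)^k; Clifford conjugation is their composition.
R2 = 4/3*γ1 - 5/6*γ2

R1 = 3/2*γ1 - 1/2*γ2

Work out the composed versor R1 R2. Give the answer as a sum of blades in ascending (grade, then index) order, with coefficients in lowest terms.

Distribute over the terms of R1 (each basis-blade product reordered to ascending indices, repeated generators contracted through their squares):
(3/2*γ1) R2 = 2 - 5/4*γ12
(-1/2*γ2) R2 = 5/12 + 2/3*γ12
Summing the partial products and collecting blades:
Answer: 29/12 - 7/12*γ12


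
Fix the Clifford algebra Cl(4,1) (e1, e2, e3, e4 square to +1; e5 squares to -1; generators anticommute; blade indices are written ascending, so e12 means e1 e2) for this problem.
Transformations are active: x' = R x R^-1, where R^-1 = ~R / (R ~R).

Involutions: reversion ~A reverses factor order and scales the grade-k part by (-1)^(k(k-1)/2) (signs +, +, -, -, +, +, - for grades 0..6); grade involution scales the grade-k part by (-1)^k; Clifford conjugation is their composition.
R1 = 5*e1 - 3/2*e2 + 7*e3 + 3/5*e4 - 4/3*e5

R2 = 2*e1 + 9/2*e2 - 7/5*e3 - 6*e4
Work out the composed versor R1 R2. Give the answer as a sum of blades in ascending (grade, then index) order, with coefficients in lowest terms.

Distribute over the terms of R2 (each basis-blade product reordered to ascending indices, repeated generators contracted through their squares):
R1 (2*e1) = 10 + 3*e12 - 14*e13 - 6/5*e14 + 8/3*e15
R1 (9/2*e2) = -27/4 + 45/2*e12 - 63/2*e23 - 27/10*e24 + 6*e25
R1 (-7/5*e3) = -49/5 - 7*e13 + 21/10*e23 + 21/25*e34 - 28/15*e35
R1 (-6*e4) = -18/5 - 30*e14 + 9*e24 - 42*e34 - 8*e45
Summing the partial products and collecting blades:
Answer: -203/20 + 51/2*e12 - 21*e13 - 156/5*e14 + 8/3*e15 - 147/5*e23 + 63/10*e24 + 6*e25 - 1029/25*e34 - 28/15*e35 - 8*e45


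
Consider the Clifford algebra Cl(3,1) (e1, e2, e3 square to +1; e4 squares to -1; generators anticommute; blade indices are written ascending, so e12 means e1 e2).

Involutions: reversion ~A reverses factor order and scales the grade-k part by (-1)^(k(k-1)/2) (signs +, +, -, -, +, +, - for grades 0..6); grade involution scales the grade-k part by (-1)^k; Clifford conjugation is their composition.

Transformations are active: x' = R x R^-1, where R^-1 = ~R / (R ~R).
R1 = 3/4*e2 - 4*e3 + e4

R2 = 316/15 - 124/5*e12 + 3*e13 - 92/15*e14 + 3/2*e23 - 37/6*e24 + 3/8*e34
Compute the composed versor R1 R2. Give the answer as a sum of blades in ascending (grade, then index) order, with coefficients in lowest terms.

Distribute over the terms of R1 (each basis-blade product reordered to ascending indices, repeated generators contracted through their squares):
(3/4*e2) R2 = 93/5*e1 + 79/5*e2 + 9/8*e3 - 37/8*e4 - 9/4*e123 + 23/5*e124 + 9/32*e234
(-4*e3) R2 = 12*e1 + 6*e2 - 1264/15*e3 - 3/2*e4 + 496/5*e123 - 368/15*e134 - 74/3*e234
(e4) R2 = -92/15*e1 - 37/6*e2 + 3/8*e3 + 316/15*e4 - 124/5*e124 + 3*e134 + 3/2*e234
Summing the partial products and collecting blades:
Answer: 367/15*e1 + 469/30*e2 - 2483/30*e3 + 1793/120*e4 + 1939/20*e123 - 101/5*e124 - 323/15*e134 - 2197/96*e234


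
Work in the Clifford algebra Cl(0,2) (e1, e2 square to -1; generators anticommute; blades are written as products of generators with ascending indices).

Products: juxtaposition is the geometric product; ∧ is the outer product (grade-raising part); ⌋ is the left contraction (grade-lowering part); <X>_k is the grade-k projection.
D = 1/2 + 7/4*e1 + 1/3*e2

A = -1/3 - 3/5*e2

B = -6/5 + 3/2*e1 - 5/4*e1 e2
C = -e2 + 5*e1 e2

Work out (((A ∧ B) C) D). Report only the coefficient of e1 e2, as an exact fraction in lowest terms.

step 1: 2/5 - 1/2*e1 + 18/25*e2 + 79/60*e1 e2
step 2: -1759/300 + 59/12*e1 + 21/10*e2 + 5/2*e1 e2
step 3: -14683/1200 - 10363/1200*e1 + 6247/1800*e2 - 283/360*e1 e2
Answer: -283/360


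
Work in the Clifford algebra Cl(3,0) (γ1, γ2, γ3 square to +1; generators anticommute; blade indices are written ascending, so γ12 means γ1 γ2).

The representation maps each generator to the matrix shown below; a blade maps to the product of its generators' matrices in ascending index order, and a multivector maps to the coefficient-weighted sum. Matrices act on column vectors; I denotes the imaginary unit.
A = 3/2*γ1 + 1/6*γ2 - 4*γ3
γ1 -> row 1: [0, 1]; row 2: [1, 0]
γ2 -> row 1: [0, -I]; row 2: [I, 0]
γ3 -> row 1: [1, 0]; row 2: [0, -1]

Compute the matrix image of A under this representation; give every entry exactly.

M = (3/2)*rho(γ1) + (1/6)*rho(γ2) + (-4)*rho(γ3), summed entrywise:
Answer: row 1: [-4, 3/2 - I/6]; row 2: [3/2 + I/6, 4]


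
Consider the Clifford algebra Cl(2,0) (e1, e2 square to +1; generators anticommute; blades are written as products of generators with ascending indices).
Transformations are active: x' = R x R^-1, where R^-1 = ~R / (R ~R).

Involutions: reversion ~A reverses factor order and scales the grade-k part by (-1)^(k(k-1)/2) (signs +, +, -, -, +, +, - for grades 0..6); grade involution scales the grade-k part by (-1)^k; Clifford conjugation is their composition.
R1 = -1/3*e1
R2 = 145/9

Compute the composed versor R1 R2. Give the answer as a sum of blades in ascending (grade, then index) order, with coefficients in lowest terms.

Distribute over the terms of R1 (each basis-blade product reordered to ascending indices, repeated generators contracted through their squares):
(-1/3*e1) R2 = -145/27*e1
Answer: -145/27*e1


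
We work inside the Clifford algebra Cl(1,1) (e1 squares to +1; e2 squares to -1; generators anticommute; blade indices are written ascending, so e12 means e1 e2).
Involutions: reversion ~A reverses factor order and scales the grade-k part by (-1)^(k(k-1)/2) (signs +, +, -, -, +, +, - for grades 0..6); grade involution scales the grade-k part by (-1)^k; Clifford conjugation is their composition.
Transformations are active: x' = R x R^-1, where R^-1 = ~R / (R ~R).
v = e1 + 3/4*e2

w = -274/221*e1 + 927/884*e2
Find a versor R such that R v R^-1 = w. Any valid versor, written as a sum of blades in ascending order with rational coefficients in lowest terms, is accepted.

Equal squares first: v^2 = w^2 = 7/16. Then v + w = -53/221*e1 + 795/442*e2 is a versor taking v to w, provided it is invertible.
Answer: -53/221*e1 + 795/442*e2


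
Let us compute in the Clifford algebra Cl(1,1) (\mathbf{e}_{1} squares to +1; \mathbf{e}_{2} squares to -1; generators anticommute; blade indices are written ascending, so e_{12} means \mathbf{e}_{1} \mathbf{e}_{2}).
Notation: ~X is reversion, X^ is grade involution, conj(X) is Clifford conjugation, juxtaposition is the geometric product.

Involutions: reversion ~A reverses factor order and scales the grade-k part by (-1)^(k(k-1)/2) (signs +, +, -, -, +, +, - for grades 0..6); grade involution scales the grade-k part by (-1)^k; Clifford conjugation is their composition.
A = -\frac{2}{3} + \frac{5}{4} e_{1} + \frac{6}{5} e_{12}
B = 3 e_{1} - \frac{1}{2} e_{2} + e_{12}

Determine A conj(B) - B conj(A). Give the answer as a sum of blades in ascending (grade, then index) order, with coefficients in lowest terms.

first term: -\frac{99}{20} + \frac{7}{5} e_{1} + \frac{121}{60} e_{2} + \frac{31}{24} e_{12}
second term: -\frac{99}{20} - \frac{7}{5} e_{1} - \frac{121}{60} e_{2} - \frac{31}{24} e_{12}
Answer: \frac{14}{5} e_{1} + \frac{121}{30} e_{2} + \frac{31}{12} e_{12}


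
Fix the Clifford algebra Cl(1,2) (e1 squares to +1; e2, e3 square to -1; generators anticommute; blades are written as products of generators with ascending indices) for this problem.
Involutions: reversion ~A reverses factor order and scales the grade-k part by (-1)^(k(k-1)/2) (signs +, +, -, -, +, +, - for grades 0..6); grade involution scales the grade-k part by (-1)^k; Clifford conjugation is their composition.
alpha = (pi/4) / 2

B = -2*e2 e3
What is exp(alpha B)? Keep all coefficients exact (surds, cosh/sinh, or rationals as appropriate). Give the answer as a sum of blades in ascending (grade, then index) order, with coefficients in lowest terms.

B^2 = (-2)^2*(e2 e3)^2 = 4*(-1) = -4 (a basis 2-blade squares to minus the product of its generators' squares).
B^2 = -4 — circular case — the even/odd split gives cos and sin: l = 2, alpha*l = pi/4, so exp(alpha B) = cos(pi/4) + (sin(pi/4)/2)*B = sqrt(2)/2 + (sqrt(2)/4)*B.
Answer: sqrt(2)/2 - sqrt(2)/2*e2 e3
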